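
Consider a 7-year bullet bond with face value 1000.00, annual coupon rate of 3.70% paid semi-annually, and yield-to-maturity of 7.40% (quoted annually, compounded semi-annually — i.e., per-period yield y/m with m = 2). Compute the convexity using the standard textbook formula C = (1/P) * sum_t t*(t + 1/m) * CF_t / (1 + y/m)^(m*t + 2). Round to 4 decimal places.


Answer: Convexity = 40.7593

Derivation:
Coupon per period c = face * coupon_rate / m = 18.500000
Periods per year m = 2; per-period yield y/m = 0.037000
Number of cashflows N = 14
Cashflows (t years, CF_t, discount factor 1/(1+y/m)^(m*t), PV):
  t = 0.5000: CF_t = 18.500000, DF = 0.964320, PV = 17.839923
  t = 1.0000: CF_t = 18.500000, DF = 0.929913, PV = 17.203397
  t = 1.5000: CF_t = 18.500000, DF = 0.896734, PV = 16.589583
  t = 2.0000: CF_t = 18.500000, DF = 0.864739, PV = 15.997669
  t = 2.5000: CF_t = 18.500000, DF = 0.833885, PV = 15.426874
  t = 3.0000: CF_t = 18.500000, DF = 0.804132, PV = 14.876446
  t = 3.5000: CF_t = 18.500000, DF = 0.775441, PV = 14.345657
  t = 4.0000: CF_t = 18.500000, DF = 0.747773, PV = 13.833806
  t = 4.5000: CF_t = 18.500000, DF = 0.721093, PV = 13.340218
  t = 5.0000: CF_t = 18.500000, DF = 0.695364, PV = 12.864241
  t = 5.5000: CF_t = 18.500000, DF = 0.670554, PV = 12.405247
  t = 6.0000: CF_t = 18.500000, DF = 0.646629, PV = 11.962629
  t = 6.5000: CF_t = 18.500000, DF = 0.623557, PV = 11.535805
  t = 7.0000: CF_t = 1018.500000, DF = 0.601309, PV = 612.432803
Price P = sum_t PV_t = 800.654297
Convexity numerator sum_t t*(t + 1/m) * CF_t / (1+y/m)^(m*t + 2):
  t = 0.5000: term = 8.294791
  t = 1.0000: term = 23.996503
  t = 1.5000: term = 46.280623
  t = 2.0000: term = 74.382230
  t = 2.5000: term = 107.592425
  t = 3.0000: term = 145.254962
  t = 3.5000: term = 186.763050
  t = 4.0000: term = 231.556336
  t = 4.5000: term = 279.118053
  t = 5.0000: term = 328.972311
  t = 5.5000: term = 380.681556
  t = 6.0000: term = 433.844150
  t = 6.5000: term = 488.092101
  t = 7.0000: term = 29899.245870
Convexity = (1/P) * sum = 32634.074960 / 800.654297 = 40.759258


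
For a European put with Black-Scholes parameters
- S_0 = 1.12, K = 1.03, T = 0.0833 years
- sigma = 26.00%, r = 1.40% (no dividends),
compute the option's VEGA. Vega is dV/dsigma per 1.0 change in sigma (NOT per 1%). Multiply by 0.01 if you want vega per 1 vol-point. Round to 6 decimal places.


Answer: Vega = 0.065089

Derivation:
d1 = 1.1693898213; d2 = 1.0943492989
phi(d1) = 0.2013572047; exp(-qT) = 1.0000000000; exp(-rT) = 0.9988344797
Vega = S * exp(-qT) * phi(d1) * sqrt(T) = 1.1200 * 1.0000000000 * 0.2013572047 * 0.2886173938 = 0.065089


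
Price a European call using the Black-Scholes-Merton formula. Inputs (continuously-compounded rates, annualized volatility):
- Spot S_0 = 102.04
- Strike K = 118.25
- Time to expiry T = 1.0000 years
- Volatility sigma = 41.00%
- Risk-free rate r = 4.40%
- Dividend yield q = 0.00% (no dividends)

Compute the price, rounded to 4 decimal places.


Answer: Price = 12.4623

Derivation:
d1 = (ln(S/K) + (r - q + 0.5*sigma^2) * T) / (sigma * sqrt(T)) = -0.04728325
d2 = d1 - sigma * sqrt(T) = -0.45728325
exp(-rT) = 0.95695396; exp(-qT) = 1.00000000
C = S_0 * exp(-qT) * N(d1) - K * exp(-rT) * N(d2)
N(d1) = 0.48114374; N(d2) = 0.32373373
C = 102.0400 * 1.00000000 * 0.48114374 - 118.2500 * 0.95695396 * 0.32373373 = 12.4623


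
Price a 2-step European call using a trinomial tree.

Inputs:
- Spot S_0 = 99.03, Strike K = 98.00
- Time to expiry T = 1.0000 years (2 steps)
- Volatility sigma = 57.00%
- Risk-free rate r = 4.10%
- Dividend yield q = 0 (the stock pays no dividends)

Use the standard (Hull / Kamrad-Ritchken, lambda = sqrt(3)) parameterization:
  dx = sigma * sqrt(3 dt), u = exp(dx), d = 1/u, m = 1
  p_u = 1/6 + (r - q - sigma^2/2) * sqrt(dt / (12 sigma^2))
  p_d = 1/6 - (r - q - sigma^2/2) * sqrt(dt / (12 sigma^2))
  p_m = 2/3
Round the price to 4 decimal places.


Answer: Price = V(0,0) = 20.8174

Derivation:
dt = T/N = 0.500000; dx = sigma*sqrt(3*dt) = 0.698105
u = exp(dx) = 2.009939; d = 1/u = 0.497527
p_u = 0.123174, p_m = 0.666667, p_d = 0.210159
Discount per step: exp(-r*dt) = 0.979709
Stock lattice S(k, j) with j the centered position index:
  k=0: S(0,+0) = 99.0300
  k=1: S(1,-1) = 49.2701; S(1,+0) = 99.0300; S(1,+1) = 199.0443
  k=2: S(2,-2) = 24.5132; S(2,-1) = 49.2701; S(2,+0) = 99.0300; S(2,+1) = 199.0443; S(2,+2) = 400.0670
Terminal payoffs V(N, j) = max(S_T - K, 0):
  V(2,-2) = 0.000000; V(2,-1) = 0.000000; V(2,+0) = 1.030000; V(2,+1) = 101.044300; V(2,+2) = 302.066982
Backward induction: V(k, j) = exp(-r*dt) * [p_u * V(k+1, j+1) + p_m * V(k+1, j) + p_d * V(k+1, j-1)]
  V(1,-1) = exp(-r*dt) * [p_u*1.030000 + p_m*0.000000 + p_d*0.000000] = 0.124295
  V(1,+0) = exp(-r*dt) * [p_u*101.044300 + p_m*1.030000 + p_d*0.000000] = 12.866208
  V(1,+1) = exp(-r*dt) * [p_u*302.066982 + p_m*101.044300 + p_d*1.030000] = 102.659852
  V(0,+0) = exp(-r*dt) * [p_u*102.659852 + p_m*12.866208 + p_d*0.124295] = 20.817446


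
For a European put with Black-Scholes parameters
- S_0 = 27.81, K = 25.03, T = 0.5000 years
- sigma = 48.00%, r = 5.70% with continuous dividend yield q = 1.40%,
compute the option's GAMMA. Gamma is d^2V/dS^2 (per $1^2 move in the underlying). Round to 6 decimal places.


d1 = 0.5433542939; d2 = 0.2039430390
phi(d1) = 0.3441920551; exp(-qT) = 0.9930244429; exp(-rT) = 0.9719022941
Gamma = exp(-qT) * phi(d1) / (S * sigma * sqrt(T)) = 0.9930244429 * 0.3441920551 / (27.8100 * 0.4800 * 0.7071067812) = 0.036210

Answer: Gamma = 0.036210


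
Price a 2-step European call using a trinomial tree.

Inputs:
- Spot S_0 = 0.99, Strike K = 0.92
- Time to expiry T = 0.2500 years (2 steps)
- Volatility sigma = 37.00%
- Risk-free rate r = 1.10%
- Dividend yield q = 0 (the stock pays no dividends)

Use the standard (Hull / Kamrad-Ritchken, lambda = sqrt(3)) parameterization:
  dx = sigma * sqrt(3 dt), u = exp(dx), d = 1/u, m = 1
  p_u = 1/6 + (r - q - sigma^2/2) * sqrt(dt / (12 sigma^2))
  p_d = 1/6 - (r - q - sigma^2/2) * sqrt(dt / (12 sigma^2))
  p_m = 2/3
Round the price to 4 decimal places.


dt = T/N = 0.125000; dx = sigma*sqrt(3*dt) = 0.226578
u = exp(dx) = 1.254300; d = 1/u = 0.797257
p_u = 0.150819, p_m = 0.666667, p_d = 0.182514
Discount per step: exp(-r*dt) = 0.998626
Stock lattice S(k, j) with j the centered position index:
  k=0: S(0,+0) = 0.9900
  k=1: S(1,-1) = 0.7893; S(1,+0) = 0.9900; S(1,+1) = 1.2418
  k=2: S(2,-2) = 0.6293; S(2,-1) = 0.7893; S(2,+0) = 0.9900; S(2,+1) = 1.2418; S(2,+2) = 1.5575
Terminal payoffs V(N, j) = max(S_T - K, 0):
  V(2,-2) = 0.000000; V(2,-1) = 0.000000; V(2,+0) = 0.070000; V(2,+1) = 0.321757; V(2,+2) = 0.637536
Backward induction: V(k, j) = exp(-r*dt) * [p_u * V(k+1, j+1) + p_m * V(k+1, j) + p_d * V(k+1, j-1)]
  V(1,-1) = exp(-r*dt) * [p_u*0.070000 + p_m*0.000000 + p_d*0.000000] = 0.010543
  V(1,+0) = exp(-r*dt) * [p_u*0.321757 + p_m*0.070000 + p_d*0.000000] = 0.095063
  V(1,+1) = exp(-r*dt) * [p_u*0.637536 + p_m*0.321757 + p_d*0.070000] = 0.322989
  V(0,+0) = exp(-r*dt) * [p_u*0.322989 + p_m*0.095063 + p_d*0.010543] = 0.113856

Answer: Price = V(0,0) = 0.1139


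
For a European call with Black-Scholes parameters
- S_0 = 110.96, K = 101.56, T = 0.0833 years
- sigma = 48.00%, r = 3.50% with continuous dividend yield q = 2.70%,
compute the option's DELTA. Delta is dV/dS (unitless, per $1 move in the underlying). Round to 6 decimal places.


Answer: Delta = 0.760379

Derivation:
d1 = 0.7130444816; d2 = 0.5745081326
phi(d1) = 0.3093893541; exp(-qT) = 0.9977534273; exp(-rT) = 0.9970887459
N(d1) = 0.7620908838
Delta = exp(-qT) * N(d1) = 0.9977534273 * 0.7620908838 = 0.760379


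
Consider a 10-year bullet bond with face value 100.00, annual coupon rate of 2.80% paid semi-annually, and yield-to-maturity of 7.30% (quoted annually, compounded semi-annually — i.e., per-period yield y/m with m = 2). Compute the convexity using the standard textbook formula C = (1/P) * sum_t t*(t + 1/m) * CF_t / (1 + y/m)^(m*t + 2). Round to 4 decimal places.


Coupon per period c = face * coupon_rate / m = 1.400000
Periods per year m = 2; per-period yield y/m = 0.036500
Number of cashflows N = 20
Cashflows (t years, CF_t, discount factor 1/(1+y/m)^(m*t), PV):
  t = 0.5000: CF_t = 1.400000, DF = 0.964785, PV = 1.350699
  t = 1.0000: CF_t = 1.400000, DF = 0.930811, PV = 1.303135
  t = 1.5000: CF_t = 1.400000, DF = 0.898033, PV = 1.257246
  t = 2.0000: CF_t = 1.400000, DF = 0.866409, PV = 1.212972
  t = 2.5000: CF_t = 1.400000, DF = 0.835898, PV = 1.170258
  t = 3.0000: CF_t = 1.400000, DF = 0.806462, PV = 1.129047
  t = 3.5000: CF_t = 1.400000, DF = 0.778063, PV = 1.089288
  t = 4.0000: CF_t = 1.400000, DF = 0.750664, PV = 1.050930
  t = 4.5000: CF_t = 1.400000, DF = 0.724230, PV = 1.013921
  t = 5.0000: CF_t = 1.400000, DF = 0.698726, PV = 0.978216
  t = 5.5000: CF_t = 1.400000, DF = 0.674121, PV = 0.943769
  t = 6.0000: CF_t = 1.400000, DF = 0.650382, PV = 0.910534
  t = 6.5000: CF_t = 1.400000, DF = 0.627479, PV = 0.878470
  t = 7.0000: CF_t = 1.400000, DF = 0.605382, PV = 0.847535
  t = 7.5000: CF_t = 1.400000, DF = 0.584064, PV = 0.817690
  t = 8.0000: CF_t = 1.400000, DF = 0.563496, PV = 0.788895
  t = 8.5000: CF_t = 1.400000, DF = 0.543653, PV = 0.761114
  t = 9.0000: CF_t = 1.400000, DF = 0.524508, PV = 0.734312
  t = 9.5000: CF_t = 1.400000, DF = 0.506038, PV = 0.708453
  t = 10.0000: CF_t = 101.400000, DF = 0.488218, PV = 49.505315
Price P = sum_t PV_t = 68.451800
Convexity numerator sum_t t*(t + 1/m) * CF_t / (1+y/m)^(m*t + 2):
  t = 0.5000: term = 0.628623
  t = 1.0000: term = 1.819458
  t = 1.5000: term = 3.510773
  t = 2.0000: term = 5.645237
  t = 2.5000: term = 8.169663
  t = 3.0000: term = 11.034760
  t = 3.5000: term = 14.194899
  t = 4.0000: term = 17.607896
  t = 4.5000: term = 21.234800
  t = 5.0000: term = 25.039696
  t = 5.5000: term = 28.989518
  t = 6.0000: term = 33.053873
  t = 6.5000: term = 37.204874
  t = 7.0000: term = 41.416981
  t = 7.5000: term = 45.666852
  t = 8.0000: term = 49.933204
  t = 8.5000: term = 54.196676
  t = 9.0000: term = 58.439706
  t = 9.5000: term = 62.646413
  t = 10.0000: term = 4838.408279
Convexity = (1/P) * sum = 5358.842181 / 68.451800 = 78.286358

Answer: Convexity = 78.2864


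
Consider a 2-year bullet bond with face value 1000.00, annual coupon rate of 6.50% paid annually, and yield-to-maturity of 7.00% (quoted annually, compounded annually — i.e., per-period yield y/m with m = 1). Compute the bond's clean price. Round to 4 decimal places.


Answer: Price = 990.9599

Derivation:
Coupon per period c = face * coupon_rate / m = 65.000000
Periods per year m = 1; per-period yield y/m = 0.070000
Number of cashflows N = 2
Cashflows (t years, CF_t, discount factor 1/(1+y/m)^(m*t), PV):
  t = 1.0000: CF_t = 65.000000, DF = 0.934579, PV = 60.747664
  t = 2.0000: CF_t = 1065.000000, DF = 0.873439, PV = 930.212246
Price P = sum_t PV_t = 990.959909


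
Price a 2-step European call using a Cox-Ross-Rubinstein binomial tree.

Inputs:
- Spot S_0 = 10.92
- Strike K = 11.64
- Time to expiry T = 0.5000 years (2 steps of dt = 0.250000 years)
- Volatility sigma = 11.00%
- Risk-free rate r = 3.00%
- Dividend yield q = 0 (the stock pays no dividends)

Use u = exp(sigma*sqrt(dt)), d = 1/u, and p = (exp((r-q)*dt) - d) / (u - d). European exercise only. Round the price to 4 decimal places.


dt = T/N = 0.250000
u = exp(sigma*sqrt(dt)) = 1.056541; d = 1/u = 0.946485
p = (exp((r-q)*dt) - d) / (u - d) = 0.554657
Discount per step: exp(-r*dt) = 0.992528
Stock lattice S(k, i) with i counting down-moves:
  k=0: S(0,0) = 10.9200
  k=1: S(1,0) = 11.5374; S(1,1) = 10.3356
  k=2: S(2,0) = 12.1898; S(2,1) = 10.9200; S(2,2) = 9.7825
Terminal payoffs V(N, i) = max(S_T - K, 0):
  V(2,0) = 0.549757; V(2,1) = 0.000000; V(2,2) = 0.000000
Backward induction: V(k, i) = exp(-r*dt) * [p * V(k+1, i) + (1-p) * V(k+1, i+1)].
  V(1,0) = exp(-r*dt) * [p*0.549757 + (1-p)*0.000000] = 0.302648
  V(1,1) = exp(-r*dt) * [p*0.000000 + (1-p)*0.000000] = 0.000000
  V(0,0) = exp(-r*dt) * [p*0.302648 + (1-p)*0.000000] = 0.166612

Answer: Price = V(0,0) = 0.1666


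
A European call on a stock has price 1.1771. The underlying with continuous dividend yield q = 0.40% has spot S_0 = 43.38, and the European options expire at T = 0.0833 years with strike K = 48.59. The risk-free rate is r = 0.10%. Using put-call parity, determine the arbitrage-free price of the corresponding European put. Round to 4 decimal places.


Put-call parity: C - P = S_0 * exp(-qT) - K * exp(-rT).
S_0 * exp(-qT) = 43.3800 * 0.99966686 = 43.36554819
K * exp(-rT) = 48.5900 * 0.99991670 = 48.58595262
P = C - S*exp(-qT) + K*exp(-rT)
P = 1.1771 - 43.36554819 + 48.58595262 = 6.3975

Answer: Put price = 6.3975


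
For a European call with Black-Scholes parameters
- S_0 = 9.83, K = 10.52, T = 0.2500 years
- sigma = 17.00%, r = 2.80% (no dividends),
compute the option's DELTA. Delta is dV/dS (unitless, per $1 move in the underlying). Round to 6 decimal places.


Answer: Delta = 0.250392

Derivation:
d1 = -0.6732561547; d2 = -0.7582561547
phi(d1) = 0.3180408459; exp(-qT) = 1.0000000000; exp(-rT) = 0.9930244429
N(d1) = 0.2503921708
Delta = exp(-qT) * N(d1) = 1.0000000000 * 0.2503921708 = 0.250392


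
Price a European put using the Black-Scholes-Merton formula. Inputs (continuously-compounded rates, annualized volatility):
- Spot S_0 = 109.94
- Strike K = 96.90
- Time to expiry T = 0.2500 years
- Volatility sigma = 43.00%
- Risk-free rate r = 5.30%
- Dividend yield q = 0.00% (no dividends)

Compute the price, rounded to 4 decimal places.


Answer: Price = 3.4207

Derivation:
d1 = (ln(S/K) + (r - q + 0.5*sigma^2) * T) / (sigma * sqrt(T)) = 0.75636160
d2 = d1 - sigma * sqrt(T) = 0.54136160
exp(-rT) = 0.98683739; exp(-qT) = 1.00000000
P = K * exp(-rT) * N(-d2) - S_0 * exp(-qT) * N(-d1)
N(-d1) = 0.22471621; N(-d2) = 0.29412919
P = 96.9000 * 0.98683739 * 0.29412919 - 109.9400 * 1.00000000 * 0.22471621 = 3.4207


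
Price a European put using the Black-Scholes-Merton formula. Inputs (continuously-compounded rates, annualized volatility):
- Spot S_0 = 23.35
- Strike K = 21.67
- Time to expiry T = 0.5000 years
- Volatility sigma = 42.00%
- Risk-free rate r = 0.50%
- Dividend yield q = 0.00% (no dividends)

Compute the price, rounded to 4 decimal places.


Answer: Price = 1.8754

Derivation:
d1 = (ln(S/K) + (r - q + 0.5*sigma^2) * T) / (sigma * sqrt(T)) = 0.40833116
d2 = d1 - sigma * sqrt(T) = 0.11134632
exp(-rT) = 0.99750312; exp(-qT) = 1.00000000
P = K * exp(-rT) * N(-d2) - S_0 * exp(-qT) * N(-d1)
N(-d1) = 0.34151528; N(-d2) = 0.45567086
P = 21.6700 * 0.99750312 * 0.45567086 - 23.3500 * 1.00000000 * 0.34151528 = 1.8754


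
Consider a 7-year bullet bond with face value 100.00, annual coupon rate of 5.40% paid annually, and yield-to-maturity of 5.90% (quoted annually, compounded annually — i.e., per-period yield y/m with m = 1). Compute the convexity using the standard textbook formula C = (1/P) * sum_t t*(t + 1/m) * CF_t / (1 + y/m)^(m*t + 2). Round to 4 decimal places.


Coupon per period c = face * coupon_rate / m = 5.400000
Periods per year m = 1; per-period yield y/m = 0.059000
Number of cashflows N = 7
Cashflows (t years, CF_t, discount factor 1/(1+y/m)^(m*t), PV):
  t = 1.0000: CF_t = 5.400000, DF = 0.944287, PV = 5.099150
  t = 2.0000: CF_t = 5.400000, DF = 0.891678, PV = 4.815062
  t = 3.0000: CF_t = 5.400000, DF = 0.842000, PV = 4.546800
  t = 4.0000: CF_t = 5.400000, DF = 0.795090, PV = 4.293485
  t = 5.0000: CF_t = 5.400000, DF = 0.750793, PV = 4.054282
  t = 6.0000: CF_t = 5.400000, DF = 0.708964, PV = 3.828406
  t = 7.0000: CF_t = 105.400000, DF = 0.669466, PV = 70.561676
Price P = sum_t PV_t = 97.198861
Convexity numerator sum_t t*(t + 1/m) * CF_t / (1+y/m)^(m*t + 2):
  t = 1.0000: term = 9.093601
  t = 2.0000: term = 25.760908
  t = 3.0000: term = 48.651385
  t = 4.0000: term = 76.568122
  t = 5.0000: term = 108.453431
  t = 6.0000: term = 143.375640
  t = 7.0000: term = 3523.424719
Convexity = (1/P) * sum = 3935.327805 / 97.198861 = 40.487386

Answer: Convexity = 40.4874


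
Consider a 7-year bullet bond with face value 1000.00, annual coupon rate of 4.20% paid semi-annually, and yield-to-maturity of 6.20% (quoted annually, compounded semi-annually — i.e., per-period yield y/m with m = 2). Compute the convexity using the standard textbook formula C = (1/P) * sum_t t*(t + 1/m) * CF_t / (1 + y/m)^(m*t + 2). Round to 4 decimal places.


Coupon per period c = face * coupon_rate / m = 21.000000
Periods per year m = 2; per-period yield y/m = 0.031000
Number of cashflows N = 14
Cashflows (t years, CF_t, discount factor 1/(1+y/m)^(m*t), PV):
  t = 0.5000: CF_t = 21.000000, DF = 0.969932, PV = 20.368574
  t = 1.0000: CF_t = 21.000000, DF = 0.940768, PV = 19.756134
  t = 1.5000: CF_t = 21.000000, DF = 0.912481, PV = 19.162109
  t = 2.0000: CF_t = 21.000000, DF = 0.885045, PV = 18.585944
  t = 2.5000: CF_t = 21.000000, DF = 0.858434, PV = 18.027104
  t = 3.0000: CF_t = 21.000000, DF = 0.832622, PV = 17.485067
  t = 3.5000: CF_t = 21.000000, DF = 0.807587, PV = 16.959328
  t = 4.0000: CF_t = 21.000000, DF = 0.783305, PV = 16.449397
  t = 4.5000: CF_t = 21.000000, DF = 0.759752, PV = 15.954798
  t = 5.0000: CF_t = 21.000000, DF = 0.736908, PV = 15.475071
  t = 5.5000: CF_t = 21.000000, DF = 0.714751, PV = 15.009768
  t = 6.0000: CF_t = 21.000000, DF = 0.693260, PV = 14.558456
  t = 6.5000: CF_t = 21.000000, DF = 0.672415, PV = 14.120714
  t = 7.0000: CF_t = 1021.000000, DF = 0.652197, PV = 665.892967
Price P = sum_t PV_t = 887.805430
Convexity numerator sum_t t*(t + 1/m) * CF_t / (1+y/m)^(m*t + 2):
  t = 0.5000: term = 9.581054
  t = 1.0000: term = 27.878917
  t = 1.5000: term = 54.081313
  t = 2.0000: term = 87.425335
  t = 2.5000: term = 127.194959
  t = 3.0000: term = 172.718665
  t = 3.5000: term = 223.367171
  t = 4.0000: term = 278.551273
  t = 4.5000: term = 337.719778
  t = 5.0000: term = 400.357534
  t = 5.5000: term = 465.983550
  t = 6.0000: term = 534.149207
  t = 6.5000: term = 604.436542
  t = 7.0000: term = 32888.676797
Convexity = (1/P) * sum = 36212.122093 / 887.805430 = 40.788354

Answer: Convexity = 40.7884


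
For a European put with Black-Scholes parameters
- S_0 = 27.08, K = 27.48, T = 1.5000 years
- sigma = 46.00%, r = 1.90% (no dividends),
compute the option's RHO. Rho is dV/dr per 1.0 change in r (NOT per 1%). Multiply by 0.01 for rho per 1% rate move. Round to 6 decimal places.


d1 = 0.3062518583; d2 = -0.2571307825
phi(d1) = 0.3806657317; exp(-qT) = 1.0000000000; exp(-rT) = 0.9719022941
N(-d2) = 0.6014610924
Rho = -K*T*exp(-rT)*N(-d2) = -27.4800 * 1.5000 * 0.9719022941 * 0.6014610924 = -24.095622

Answer: Rho = -24.095622


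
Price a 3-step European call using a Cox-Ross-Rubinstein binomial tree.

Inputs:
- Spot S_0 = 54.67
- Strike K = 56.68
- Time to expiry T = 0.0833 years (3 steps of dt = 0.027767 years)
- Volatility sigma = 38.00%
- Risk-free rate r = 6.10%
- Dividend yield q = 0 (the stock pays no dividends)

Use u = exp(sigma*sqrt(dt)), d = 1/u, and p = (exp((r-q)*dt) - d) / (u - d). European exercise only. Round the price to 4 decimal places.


Answer: Price = V(0,0) = 1.7358

Derivation:
dt = T/N = 0.027767
u = exp(sigma*sqrt(dt)) = 1.065368; d = 1/u = 0.938642
p = (exp((r-q)*dt) - d) / (u - d) = 0.497552
Discount per step: exp(-r*dt) = 0.998308
Stock lattice S(k, i) with i counting down-moves:
  k=0: S(0,0) = 54.6700
  k=1: S(1,0) = 58.2437; S(1,1) = 51.3156
  k=2: S(2,0) = 62.0510; S(2,1) = 54.6700; S(2,2) = 48.1670
  k=3: S(3,0) = 66.1072; S(3,1) = 58.2437; S(3,2) = 51.3156; S(3,3) = 45.2116
Terminal payoffs V(N, i) = max(S_T - K, 0):
  V(3,0) = 9.427163; V(3,1) = 1.563691; V(3,2) = 0.000000; V(3,3) = 0.000000
Backward induction: V(k, i) = exp(-r*dt) * [p * V(k+1, i) + (1-p) * V(k+1, i+1)].
  V(2,0) = exp(-r*dt) * [p*9.427163 + (1-p)*1.563691] = 5.466910
  V(2,1) = exp(-r*dt) * [p*1.563691 + (1-p)*0.000000] = 0.776701
  V(2,2) = exp(-r*dt) * [p*0.000000 + (1-p)*0.000000] = 0.000000
  V(1,0) = exp(-r*dt) * [p*5.466910 + (1-p)*0.776701] = 3.105060
  V(1,1) = exp(-r*dt) * [p*0.776701 + (1-p)*0.000000] = 0.385795
  V(0,0) = exp(-r*dt) * [p*3.105060 + (1-p)*0.385795] = 1.735828


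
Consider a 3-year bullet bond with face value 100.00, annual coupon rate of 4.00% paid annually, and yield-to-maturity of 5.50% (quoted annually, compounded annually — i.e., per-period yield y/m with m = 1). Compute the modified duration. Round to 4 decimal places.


Answer: Modified duration = 2.7332

Derivation:
Coupon per period c = face * coupon_rate / m = 4.000000
Periods per year m = 1; per-period yield y/m = 0.055000
Number of cashflows N = 3
Cashflows (t years, CF_t, discount factor 1/(1+y/m)^(m*t), PV):
  t = 1.0000: CF_t = 4.000000, DF = 0.947867, PV = 3.791469
  t = 2.0000: CF_t = 4.000000, DF = 0.898452, PV = 3.593810
  t = 3.0000: CF_t = 104.000000, DF = 0.851614, PV = 88.567821
Price P = sum_t PV_t = 95.953100
First compute Macaulay numerator sum_t t * PV_t:
  t * PV_t at t = 1.0000: 3.791469
  t * PV_t at t = 2.0000: 7.187619
  t * PV_t at t = 3.0000: 265.703463
Macaulay duration D = 276.682552 / 95.953100 = 2.883519
Modified duration = D / (1 + y/m) = 2.883519 / (1 + 0.055000) = 2.733193


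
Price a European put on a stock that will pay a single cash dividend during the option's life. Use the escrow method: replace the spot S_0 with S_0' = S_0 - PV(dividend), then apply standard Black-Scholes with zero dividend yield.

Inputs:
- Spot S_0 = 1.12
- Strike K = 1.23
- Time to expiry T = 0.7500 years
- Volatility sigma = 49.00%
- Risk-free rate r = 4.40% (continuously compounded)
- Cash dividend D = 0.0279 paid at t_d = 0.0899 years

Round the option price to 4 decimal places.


PV(D) = D * exp(-r * t_d) = 0.0279 * 0.99605221 = 0.02778986
S_0' = S_0 - PV(D) = 1.1200 - 0.02778986 = 1.09221014
d1 = (ln(S_0'/K) + (r + sigma^2/2)*T) / (sigma*sqrt(T)) = 0.00996018
d2 = d1 - sigma*sqrt(T) = -0.41439226
exp(-rT) = 0.96753856
N(-d1) = 0.49602653; N(-d2) = 0.66070657
P = K * exp(-rT) * N(-d2) - S_0' * N(-d1) = 1.2300 * 0.96753856 * 0.66070657 - 1.09221014 * 0.49602653 = 0.2445

Answer: Price = 0.2445


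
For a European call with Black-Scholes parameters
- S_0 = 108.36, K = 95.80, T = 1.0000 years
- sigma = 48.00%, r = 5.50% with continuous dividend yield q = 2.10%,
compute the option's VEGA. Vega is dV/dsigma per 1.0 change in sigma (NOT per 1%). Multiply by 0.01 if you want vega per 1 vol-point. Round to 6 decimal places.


d1 = 0.5674923588; d2 = 0.0874923588
phi(d1) = 0.3396083212; exp(-qT) = 0.9792189646; exp(-rT) = 0.9464851480
Vega = S * exp(-qT) * phi(d1) * sqrt(T) = 108.3600 * 0.9792189646 * 0.3396083212 * 1.0000000000 = 36.035216

Answer: Vega = 36.035216


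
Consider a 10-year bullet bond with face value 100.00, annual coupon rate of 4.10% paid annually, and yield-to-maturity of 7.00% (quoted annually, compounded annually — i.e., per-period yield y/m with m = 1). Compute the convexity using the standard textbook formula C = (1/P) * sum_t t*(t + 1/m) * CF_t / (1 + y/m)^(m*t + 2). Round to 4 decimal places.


Coupon per period c = face * coupon_rate / m = 4.100000
Periods per year m = 1; per-period yield y/m = 0.070000
Number of cashflows N = 10
Cashflows (t years, CF_t, discount factor 1/(1+y/m)^(m*t), PV):
  t = 1.0000: CF_t = 4.100000, DF = 0.934579, PV = 3.831776
  t = 2.0000: CF_t = 4.100000, DF = 0.873439, PV = 3.581099
  t = 3.0000: CF_t = 4.100000, DF = 0.816298, PV = 3.346821
  t = 4.0000: CF_t = 4.100000, DF = 0.762895, PV = 3.127870
  t = 5.0000: CF_t = 4.100000, DF = 0.712986, PV = 2.923243
  t = 6.0000: CF_t = 4.100000, DF = 0.666342, PV = 2.732003
  t = 7.0000: CF_t = 4.100000, DF = 0.622750, PV = 2.553274
  t = 8.0000: CF_t = 4.100000, DF = 0.582009, PV = 2.386237
  t = 9.0000: CF_t = 4.100000, DF = 0.543934, PV = 2.230128
  t = 10.0000: CF_t = 104.100000, DF = 0.508349, PV = 52.919161
Price P = sum_t PV_t = 79.631614
Convexity numerator sum_t t*(t + 1/m) * CF_t / (1+y/m)^(m*t + 2):
  t = 1.0000: term = 6.693643
  t = 2.0000: term = 18.767222
  t = 3.0000: term = 35.078920
  t = 4.0000: term = 54.640062
  t = 5.0000: term = 76.598218
  t = 6.0000: term = 100.221968
  t = 7.0000: term = 124.887187
  t = 8.0000: term = 150.064711
  t = 9.0000: term = 175.309242
  t = 10.0000: term = 5084.380945
Convexity = (1/P) * sum = 5826.642119 / 79.631614 = 73.169962

Answer: Convexity = 73.1700


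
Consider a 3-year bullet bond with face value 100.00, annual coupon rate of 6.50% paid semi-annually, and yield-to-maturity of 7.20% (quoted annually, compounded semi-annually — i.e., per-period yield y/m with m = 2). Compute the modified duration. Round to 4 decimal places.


Coupon per period c = face * coupon_rate / m = 3.250000
Periods per year m = 2; per-period yield y/m = 0.036000
Number of cashflows N = 6
Cashflows (t years, CF_t, discount factor 1/(1+y/m)^(m*t), PV):
  t = 0.5000: CF_t = 3.250000, DF = 0.965251, PV = 3.137066
  t = 1.0000: CF_t = 3.250000, DF = 0.931709, PV = 3.028056
  t = 1.5000: CF_t = 3.250000, DF = 0.899333, PV = 2.922834
  t = 2.0000: CF_t = 3.250000, DF = 0.868082, PV = 2.821268
  t = 2.5000: CF_t = 3.250000, DF = 0.837917, PV = 2.723232
  t = 3.0000: CF_t = 103.250000, DF = 0.808801, PV = 83.508662
Price P = sum_t PV_t = 98.141117
First compute Macaulay numerator sum_t t * PV_t:
  t * PV_t at t = 0.5000: 1.568533
  t * PV_t at t = 1.0000: 3.028056
  t * PV_t at t = 1.5000: 4.384250
  t * PV_t at t = 2.0000: 5.642536
  t * PV_t at t = 2.5000: 6.808079
  t * PV_t at t = 3.0000: 250.525987
Macaulay duration D = 271.957441 / 98.141117 = 2.771086
Modified duration = D / (1 + y/m) = 2.771086 / (1 + 0.036000) = 2.674793

Answer: Modified duration = 2.6748


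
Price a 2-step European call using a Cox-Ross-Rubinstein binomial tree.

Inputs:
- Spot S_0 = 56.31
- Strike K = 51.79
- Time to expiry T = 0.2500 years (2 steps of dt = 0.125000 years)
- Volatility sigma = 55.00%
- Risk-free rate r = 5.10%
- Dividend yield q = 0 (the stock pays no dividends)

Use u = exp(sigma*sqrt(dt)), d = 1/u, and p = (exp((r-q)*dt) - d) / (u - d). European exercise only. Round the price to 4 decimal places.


Answer: Price = V(0,0) = 8.9847

Derivation:
dt = T/N = 0.125000
u = exp(sigma*sqrt(dt)) = 1.214648; d = 1/u = 0.823284
p = (exp((r-q)*dt) - d) / (u - d) = 0.467880
Discount per step: exp(-r*dt) = 0.993645
Stock lattice S(k, i) with i counting down-moves:
  k=0: S(0,0) = 56.3100
  k=1: S(1,0) = 68.3968; S(1,1) = 46.3591
  k=2: S(2,0) = 83.0781; S(2,1) = 56.3100; S(2,2) = 38.1667
Terminal payoffs V(N, i) = max(S_T - K, 0):
  V(2,0) = 31.288078; V(2,1) = 4.520000; V(2,2) = 0.000000
Backward induction: V(k, i) = exp(-r*dt) * [p * V(k+1, i) + (1-p) * V(k+1, i+1)].
  V(1,0) = exp(-r*dt) * [p*31.288078 + (1-p)*4.520000] = 16.935943
  V(1,1) = exp(-r*dt) * [p*4.520000 + (1-p)*0.000000] = 2.101380
  V(0,0) = exp(-r*dt) * [p*16.935943 + (1-p)*2.101380] = 8.984718


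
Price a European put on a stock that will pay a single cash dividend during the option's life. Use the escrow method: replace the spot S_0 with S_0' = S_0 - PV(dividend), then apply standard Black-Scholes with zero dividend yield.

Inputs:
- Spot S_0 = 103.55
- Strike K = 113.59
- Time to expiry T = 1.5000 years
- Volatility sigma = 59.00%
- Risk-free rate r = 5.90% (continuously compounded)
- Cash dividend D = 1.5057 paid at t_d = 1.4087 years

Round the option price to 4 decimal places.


Answer: Price = 29.9883

Derivation:
PV(D) = D * exp(-r * t_d) = 1.5057 * 0.92024688 = 1.38561572
S_0' = S_0 - PV(D) = 103.5500 - 1.38561572 = 102.16438428
d1 = (ln(S_0'/K) + (r + sigma^2/2)*T) / (sigma*sqrt(T)) = 0.33706453
d2 = d1 - sigma*sqrt(T) = -0.38553494
exp(-rT) = 0.91530311
N(-d1) = 0.36803413; N(-d2) = 0.65007944
P = K * exp(-rT) * N(-d2) - S_0' * N(-d1) = 113.5900 * 0.91530311 * 0.65007944 - 102.16438428 * 0.36803413 = 29.9883


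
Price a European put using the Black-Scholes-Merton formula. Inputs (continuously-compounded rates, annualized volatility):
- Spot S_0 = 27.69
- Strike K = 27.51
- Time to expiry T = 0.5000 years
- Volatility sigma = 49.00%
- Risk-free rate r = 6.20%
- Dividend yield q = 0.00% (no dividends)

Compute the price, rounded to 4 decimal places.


d1 = (ln(S/K) + (r - q + 0.5*sigma^2) * T) / (sigma * sqrt(T)) = 0.28153460
d2 = d1 - sigma * sqrt(T) = -0.06494772
exp(-rT) = 0.96947557; exp(-qT) = 1.00000000
P = K * exp(-rT) * N(-d2) - S_0 * exp(-qT) * N(-d1)
N(-d1) = 0.38915020; N(-d2) = 0.52589219
P = 27.5100 * 0.96947557 * 0.52589219 - 27.6900 * 1.00000000 * 0.38915020 = 3.2501

Answer: Price = 3.2501


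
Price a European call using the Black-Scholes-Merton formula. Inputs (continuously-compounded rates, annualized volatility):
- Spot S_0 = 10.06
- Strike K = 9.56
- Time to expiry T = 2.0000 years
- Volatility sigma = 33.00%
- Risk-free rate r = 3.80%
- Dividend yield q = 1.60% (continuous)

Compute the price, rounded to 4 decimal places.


Answer: Price = 2.1924

Derivation:
d1 = (ln(S/K) + (r - q + 0.5*sigma^2) * T) / (sigma * sqrt(T)) = 0.43686222
d2 = d1 - sigma * sqrt(T) = -0.02982825
exp(-rT) = 0.92681621; exp(-qT) = 0.96850658
C = S_0 * exp(-qT) * N(d1) - K * exp(-rT) * N(d2)
N(d1) = 0.66889436; N(d2) = 0.48810201
C = 10.0600 * 0.96850658 * 0.66889436 - 9.5600 * 0.92681621 * 0.48810201 = 2.1924


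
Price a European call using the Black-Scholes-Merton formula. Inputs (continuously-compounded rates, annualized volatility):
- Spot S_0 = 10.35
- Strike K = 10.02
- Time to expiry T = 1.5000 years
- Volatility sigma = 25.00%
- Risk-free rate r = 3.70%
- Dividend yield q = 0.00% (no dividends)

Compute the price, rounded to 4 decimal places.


Answer: Price = 1.6908

Derivation:
d1 = (ln(S/K) + (r - q + 0.5*sigma^2) * T) / (sigma * sqrt(T)) = 0.44018449
d2 = d1 - sigma * sqrt(T) = 0.13399827
exp(-rT) = 0.94601202; exp(-qT) = 1.00000000
C = S_0 * exp(-qT) * N(d1) - K * exp(-rT) * N(d2)
N(d1) = 0.67009825; N(d2) = 0.55329803
C = 10.3500 * 1.00000000 * 0.67009825 - 10.0200 * 0.94601202 * 0.55329803 = 1.6908


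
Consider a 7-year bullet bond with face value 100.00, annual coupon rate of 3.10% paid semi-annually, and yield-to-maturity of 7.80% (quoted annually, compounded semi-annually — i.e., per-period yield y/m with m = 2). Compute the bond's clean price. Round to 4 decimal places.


Answer: Price = 75.0120

Derivation:
Coupon per period c = face * coupon_rate / m = 1.550000
Periods per year m = 2; per-period yield y/m = 0.039000
Number of cashflows N = 14
Cashflows (t years, CF_t, discount factor 1/(1+y/m)^(m*t), PV):
  t = 0.5000: CF_t = 1.550000, DF = 0.962464, PV = 1.491819
  t = 1.0000: CF_t = 1.550000, DF = 0.926337, PV = 1.435822
  t = 1.5000: CF_t = 1.550000, DF = 0.891566, PV = 1.381927
  t = 2.0000: CF_t = 1.550000, DF = 0.858100, PV = 1.330055
  t = 2.5000: CF_t = 1.550000, DF = 0.825890, PV = 1.280130
  t = 3.0000: CF_t = 1.550000, DF = 0.794889, PV = 1.232079
  t = 3.5000: CF_t = 1.550000, DF = 0.765052, PV = 1.185831
  t = 4.0000: CF_t = 1.550000, DF = 0.736335, PV = 1.141320
  t = 4.5000: CF_t = 1.550000, DF = 0.708696, PV = 1.098479
  t = 5.0000: CF_t = 1.550000, DF = 0.682094, PV = 1.057246
  t = 5.5000: CF_t = 1.550000, DF = 0.656491, PV = 1.017562
  t = 6.0000: CF_t = 1.550000, DF = 0.631849, PV = 0.979366
  t = 6.5000: CF_t = 1.550000, DF = 0.608132, PV = 0.942605
  t = 7.0000: CF_t = 101.550000, DF = 0.585305, PV = 59.437736
Price P = sum_t PV_t = 75.011976


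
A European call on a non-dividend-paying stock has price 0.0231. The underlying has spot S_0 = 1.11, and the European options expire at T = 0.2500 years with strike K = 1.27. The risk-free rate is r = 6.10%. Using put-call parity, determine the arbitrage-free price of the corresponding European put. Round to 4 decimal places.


Put-call parity: C - P = S_0 * exp(-qT) - K * exp(-rT).
S_0 * exp(-qT) = 1.1100 * 1.00000000 = 1.11000000
K * exp(-rT) = 1.2700 * 0.98486569 = 1.25077943
P = C - S*exp(-qT) + K*exp(-rT)
P = 0.0231 - 1.11000000 + 1.25077943 = 0.1639

Answer: Put price = 0.1639


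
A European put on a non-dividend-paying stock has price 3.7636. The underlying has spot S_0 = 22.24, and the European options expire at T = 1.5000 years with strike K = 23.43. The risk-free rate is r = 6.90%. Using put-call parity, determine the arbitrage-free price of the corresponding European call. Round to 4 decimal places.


Put-call parity: C - P = S_0 * exp(-qT) - K * exp(-rT).
S_0 * exp(-qT) = 22.2400 * 1.00000000 = 22.24000000
K * exp(-rT) = 23.4300 * 0.90167602 = 21.12626921
C = P + S*exp(-qT) - K*exp(-rT)
C = 3.7636 + 22.24000000 - 21.12626921 = 4.8773

Answer: Call price = 4.8773


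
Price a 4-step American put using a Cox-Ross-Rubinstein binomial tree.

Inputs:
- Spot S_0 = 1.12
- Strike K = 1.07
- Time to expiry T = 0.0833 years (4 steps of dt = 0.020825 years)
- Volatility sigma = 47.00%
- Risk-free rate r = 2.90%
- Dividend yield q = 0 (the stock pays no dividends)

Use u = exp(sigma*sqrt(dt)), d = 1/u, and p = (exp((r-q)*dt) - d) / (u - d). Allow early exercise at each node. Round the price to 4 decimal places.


dt = T/N = 0.020825
u = exp(sigma*sqrt(dt)) = 1.070178; d = 1/u = 0.934424
p = (exp((r-q)*dt) - d) / (u - d) = 0.487500
Discount per step: exp(-r*dt) = 0.999396
Stock lattice S(k, i) with i counting down-moves:
  k=0: S(0,0) = 1.1200
  k=1: S(1,0) = 1.1986; S(1,1) = 1.0466
  k=2: S(2,0) = 1.2827; S(2,1) = 1.1200; S(2,2) = 0.9779
  k=3: S(3,0) = 1.3727; S(3,1) = 1.1986; S(3,2) = 1.0466; S(3,3) = 0.9138
  k=4: S(4,0) = 1.4691; S(4,1) = 1.2827; S(4,2) = 1.1200; S(4,3) = 0.9779; S(4,4) = 0.8539
Terminal payoffs V(N, i) = max(K - S_T, 0):
  V(4,0) = 0.000000; V(4,1) = 0.000000; V(4,2) = 0.000000; V(4,3) = 0.092074; V(4,4) = 0.216126
Backward induction: V(k, i) = exp(-r*dt) * [p * V(k+1, i) + (1-p) * V(k+1, i+1)]; then take max(V_cont, immediate exercise) for American.
  V(3,0) = exp(-r*dt) * [p*0.000000 + (1-p)*0.000000] = 0.000000; exercise = 0.000000; V(3,0) = max -> 0.000000
  V(3,1) = exp(-r*dt) * [p*0.000000 + (1-p)*0.000000] = 0.000000; exercise = 0.000000; V(3,1) = max -> 0.000000
  V(3,2) = exp(-r*dt) * [p*0.000000 + (1-p)*0.092074] = 0.047160; exercise = 0.023445; V(3,2) = max -> 0.047160
  V(3,3) = exp(-r*dt) * [p*0.092074 + (1-p)*0.216126] = 0.155557; exercise = 0.156203; V(3,3) = max -> 0.156203
  V(2,0) = exp(-r*dt) * [p*0.000000 + (1-p)*0.000000] = 0.000000; exercise = 0.000000; V(2,0) = max -> 0.000000
  V(2,1) = exp(-r*dt) * [p*0.000000 + (1-p)*0.047160] = 0.024155; exercise = 0.000000; V(2,1) = max -> 0.024155
  V(2,2) = exp(-r*dt) * [p*0.047160 + (1-p)*0.156203] = 0.102982; exercise = 0.092074; V(2,2) = max -> 0.102982
  V(1,0) = exp(-r*dt) * [p*0.000000 + (1-p)*0.024155] = 0.012372; exercise = 0.000000; V(1,0) = max -> 0.012372
  V(1,1) = exp(-r*dt) * [p*0.024155 + (1-p)*0.102982] = 0.064515; exercise = 0.023445; V(1,1) = max -> 0.064515
  V(0,0) = exp(-r*dt) * [p*0.012372 + (1-p)*0.064515] = 0.039071; exercise = 0.000000; V(0,0) = max -> 0.039071

Answer: Price = V(0,0) = 0.0391


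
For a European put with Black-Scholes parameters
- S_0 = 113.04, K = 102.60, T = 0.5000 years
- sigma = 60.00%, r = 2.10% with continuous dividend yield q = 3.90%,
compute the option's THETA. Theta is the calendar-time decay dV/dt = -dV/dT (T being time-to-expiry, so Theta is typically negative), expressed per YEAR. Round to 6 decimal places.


Answer: Theta = -17.573022

Derivation:
d1 = 0.4193232912; d2 = -0.0049407775
phi(d1) = 0.3653664178; exp(-qT) = 0.9806888952; exp(-rT) = 0.9895549326
Theta = -S*exp(-qT)*phi(d1)*sigma/(2*sqrt(T)) + r*K*exp(-rT)*N(-d2) - q*S*exp(-qT)*N(-d1)
N(-d1) = 0.3374899384; N(-d2) = 0.5019710770; sqrt(T) = 0.7071067812
Term 1 = -113.0400 * 0.9806888952 * 0.3653664178 * 0.6000 / (2 * 0.7071067812) = -17.1841591491
Term 2 = 0.0210 * 102.6000 * 0.9895549326 * 0.5019710770 = 1.0702500524
Term 3 = -0.0390 * 113.0400 * 0.9806888952 * 0.3374899384 = -1.4591127190
Theta = -17.1841591491 + (1.0702500524) + (-1.4591127190) = -17.573022


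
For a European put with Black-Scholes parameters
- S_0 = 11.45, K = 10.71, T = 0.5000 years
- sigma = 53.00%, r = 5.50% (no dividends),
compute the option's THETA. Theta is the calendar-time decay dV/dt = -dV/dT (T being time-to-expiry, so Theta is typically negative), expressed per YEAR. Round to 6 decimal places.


d1 = 0.4390381858; d2 = 0.0642715918
phi(d1) = 0.3622880021; exp(-qT) = 1.0000000000; exp(-rT) = 0.9728746826
Theta = -S*exp(-qT)*phi(d1)*sigma/(2*sqrt(T)) + r*K*exp(-rT)*N(-d2) - q*S*exp(-qT)*N(-d1)
N(-d1) = 0.3303169338; N(-d2) = 0.4743769866; sqrt(T) = 0.7071067812
Term 1 = -11.4500 * 1.0000000000 * 0.3622880021 * 0.5300 / (2 * 0.7071067812) = -1.5546058949
Term 2 = 0.0550 * 10.7100 * 0.9728746826 * 0.4743769866 = 0.2718520887
Term 3 = 0 (no dividend yield, q = 0)
Theta = -1.5546058949 + (0.2718520887) + (0.0000000000) = -1.282754

Answer: Theta = -1.282754


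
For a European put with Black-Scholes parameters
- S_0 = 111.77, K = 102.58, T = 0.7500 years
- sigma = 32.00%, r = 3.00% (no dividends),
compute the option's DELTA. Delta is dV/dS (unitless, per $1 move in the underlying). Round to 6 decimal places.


Answer: Delta = -0.298278

Derivation:
d1 = 0.5293587730; d2 = 0.2522306438
phi(d1) = 0.3467854852; exp(-qT) = 1.0000000000; exp(-rT) = 0.9777512372
N(-d1) = 0.2982782959
Delta = -exp(-qT) * N(-d1) = -1.0000000000 * 0.2982782959 = -0.298278


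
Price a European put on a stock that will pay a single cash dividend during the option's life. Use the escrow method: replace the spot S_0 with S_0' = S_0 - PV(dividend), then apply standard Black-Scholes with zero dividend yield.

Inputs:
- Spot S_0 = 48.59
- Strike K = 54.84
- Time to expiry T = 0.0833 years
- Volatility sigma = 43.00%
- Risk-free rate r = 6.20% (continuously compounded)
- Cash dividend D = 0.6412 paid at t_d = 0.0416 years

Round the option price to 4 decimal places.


Answer: Price = 7.0961

Derivation:
PV(D) = D * exp(-r * t_d) = 0.6412 * 0.99742412 = 0.63954835
S_0' = S_0 - PV(D) = 48.5900 - 0.63954835 = 47.95045165
d1 = (ln(S_0'/K) + (r + sigma^2/2)*T) / (sigma*sqrt(T)) = -0.97808695
d2 = d1 - sigma*sqrt(T) = -1.10219242
exp(-rT) = 0.99484871
N(-d1) = 0.83598434; N(-d2) = 0.86481099
P = K * exp(-rT) * N(-d2) - S_0' * N(-d1) = 54.8400 * 0.99484871 * 0.86481099 - 47.95045165 * 0.83598434 = 7.0961


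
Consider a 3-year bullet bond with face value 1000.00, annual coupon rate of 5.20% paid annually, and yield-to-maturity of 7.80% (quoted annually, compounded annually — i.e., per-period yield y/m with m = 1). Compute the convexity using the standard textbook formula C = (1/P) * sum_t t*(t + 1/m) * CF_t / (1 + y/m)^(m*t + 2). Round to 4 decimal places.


Answer: Convexity = 9.6336

Derivation:
Coupon per period c = face * coupon_rate / m = 52.000000
Periods per year m = 1; per-period yield y/m = 0.078000
Number of cashflows N = 3
Cashflows (t years, CF_t, discount factor 1/(1+y/m)^(m*t), PV):
  t = 1.0000: CF_t = 52.000000, DF = 0.927644, PV = 48.237477
  t = 2.0000: CF_t = 52.000000, DF = 0.860523, PV = 44.747196
  t = 3.0000: CF_t = 1052.000000, DF = 0.798259, PV = 839.768263
Price P = sum_t PV_t = 932.752935
Convexity numerator sum_t t*(t + 1/m) * CF_t / (1+y/m)^(m*t + 2):
  t = 1.0000: term = 83.018916
  t = 2.0000: term = 231.035943
  t = 3.0000: term = 8671.678769
Convexity = (1/P) * sum = 8985.733628 / 932.752935 = 9.633562


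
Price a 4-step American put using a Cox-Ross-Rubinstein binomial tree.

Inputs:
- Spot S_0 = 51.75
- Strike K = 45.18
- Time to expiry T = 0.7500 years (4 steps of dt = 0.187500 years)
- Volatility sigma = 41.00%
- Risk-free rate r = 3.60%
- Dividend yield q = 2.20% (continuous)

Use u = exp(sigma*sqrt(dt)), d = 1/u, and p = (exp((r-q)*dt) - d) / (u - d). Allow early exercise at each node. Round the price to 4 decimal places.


dt = T/N = 0.187500
u = exp(sigma*sqrt(dt)) = 1.194270; d = 1/u = 0.837332
p = (exp((r-q)*dt) - d) / (u - d) = 0.463096
Discount per step: exp(-r*dt) = 0.993273
Stock lattice S(k, i) with i counting down-moves:
  k=0: S(0,0) = 51.7500
  k=1: S(1,0) = 61.8035; S(1,1) = 43.3319
  k=2: S(2,0) = 73.8100; S(2,1) = 51.7500; S(2,2) = 36.2832
  k=3: S(3,0) = 88.1491; S(3,1) = 61.8035; S(3,2) = 43.3319; S(3,3) = 30.3810
  k=4: S(4,0) = 105.2739; S(4,1) = 73.8100; S(4,2) = 51.7500; S(4,3) = 36.2832; S(4,4) = 25.4390
Terminal payoffs V(N, i) = max(K - S_T, 0):
  V(4,0) = 0.000000; V(4,1) = 0.000000; V(4,2) = 0.000000; V(4,3) = 8.896829; V(4,4) = 19.740996
Backward induction: V(k, i) = exp(-r*dt) * [p * V(k+1, i) + (1-p) * V(k+1, i+1)]; then take max(V_cont, immediate exercise) for American.
  V(3,0) = exp(-r*dt) * [p*0.000000 + (1-p)*0.000000] = 0.000000; exercise = 0.000000; V(3,0) = max -> 0.000000
  V(3,1) = exp(-r*dt) * [p*0.000000 + (1-p)*0.000000] = 0.000000; exercise = 0.000000; V(3,1) = max -> 0.000000
  V(3,2) = exp(-r*dt) * [p*0.000000 + (1-p)*8.896829] = 4.744606; exercise = 1.848094; V(3,2) = max -> 4.744606
  V(3,3) = exp(-r*dt) * [p*8.896829 + (1-p)*19.740996] = 14.620083; exercise = 14.798958; V(3,3) = max -> 14.798958
  V(2,0) = exp(-r*dt) * [p*0.000000 + (1-p)*0.000000] = 0.000000; exercise = 0.000000; V(2,0) = max -> 0.000000
  V(2,1) = exp(-r*dt) * [p*0.000000 + (1-p)*4.744606] = 2.530260; exercise = 0.000000; V(2,1) = max -> 2.530260
  V(2,2) = exp(-r*dt) * [p*4.744606 + (1-p)*14.798958] = 10.074591; exercise = 8.896829; V(2,2) = max -> 10.074591
  V(1,0) = exp(-r*dt) * [p*0.000000 + (1-p)*2.530260] = 1.349367; exercise = 0.000000; V(1,0) = max -> 1.349367
  V(1,1) = exp(-r*dt) * [p*2.530260 + (1-p)*10.074591] = 6.536568; exercise = 1.848094; V(1,1) = max -> 6.536568
  V(0,0) = exp(-r*dt) * [p*1.349367 + (1-p)*6.536568] = 4.106582; exercise = 0.000000; V(0,0) = max -> 4.106582

Answer: Price = V(0,0) = 4.1066
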